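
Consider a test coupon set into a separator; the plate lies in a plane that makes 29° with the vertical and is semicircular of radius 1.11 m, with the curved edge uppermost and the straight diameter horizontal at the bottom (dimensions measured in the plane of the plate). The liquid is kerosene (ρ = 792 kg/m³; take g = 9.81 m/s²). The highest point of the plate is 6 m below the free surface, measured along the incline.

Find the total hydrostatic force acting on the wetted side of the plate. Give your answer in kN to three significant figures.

γ = ρg = 792 × 9.81 / 1000 = 7.76952 kN/m³.
The plate makes 29° with the vertical, i.e. θ = 90° − 29° = 61° to the horizontal. Measuring y along the incline from the free-surface line, vertical depth h = y·sinθ with sinθ = 0.874620.
The centroid lies 4r/(3π) = 0.471099 m above the diameter, so r − 4r/(3π) = 1.11 − 0.471099 = 0.638901 m below the topmost point, so y_c = 6 + 0.638901 = 6.6389 m and h_c = 6.6389 × 0.874620 = 5.80651 m.
A = πr²/2 = π × 1.11²/2 = 1.93538 m².
Resultant F = γ·h_c·A = 7.76952 × 5.80651 × 1.93538 = 87.3123 kN.

F ≈ 87.3 kN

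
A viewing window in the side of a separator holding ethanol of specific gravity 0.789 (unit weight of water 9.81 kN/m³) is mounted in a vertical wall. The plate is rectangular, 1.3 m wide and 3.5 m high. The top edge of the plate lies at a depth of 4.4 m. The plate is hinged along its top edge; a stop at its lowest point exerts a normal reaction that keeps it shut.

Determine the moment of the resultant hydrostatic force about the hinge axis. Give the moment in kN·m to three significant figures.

M ≈ 415 kN·m

γ = 0.789 × 9.81 = 7.74009 kN/m³.
The centroid lies 3.5/2 = 1.75 m below the top edge, so the centroid depth is h_c = 4.4 + 1.75 = 6.15 m.
A = 1.3 × 3.5 = 4.55 m².
Resultant F = γ·h_c·A = 7.74009 × 6.15 × 4.55 = 216.587 kN.
I_c = b·h³/12 = 1.3 × 3.5³/12 = 4.64479 m⁴.
Centre of pressure: y_p = y_c + I_c/(y_c·A) = 6.15 + 4.64479/(6.15 × 4.55) = 6.15 + 0.165989 = 6.31599 m along the plane.
The resultant acts 1.75 + 0.165989 = 1.91599 m (along the plate) below the hinge at the top edge, so the moment about the hinge is M = F × 1.91599 = 216.587 × 1.91599 = 414.979 kN·m.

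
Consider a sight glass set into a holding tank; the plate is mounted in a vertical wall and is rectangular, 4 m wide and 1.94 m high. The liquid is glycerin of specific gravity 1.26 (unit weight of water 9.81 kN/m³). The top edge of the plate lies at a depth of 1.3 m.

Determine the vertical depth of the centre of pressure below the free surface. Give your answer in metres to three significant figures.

h_p = 2.41 m

γ = 1.26 × 9.81 = 12.3606 kN/m³.
The centroid lies 1.94/2 = 0.97 m below the top edge, so the centroid depth is h_c = 1.3 + 0.97 = 2.27 m.
A = 4 × 1.94 = 7.76 m².
Resultant F = γ·h_c·A = 12.3606 × 2.27 × 7.76 = 217.734 kN.
I_c = b·h³/12 = 4 × 1.94³/12 = 2.43379 m⁴.
Centre of pressure: y_p = y_c + I_c/(y_c·A) = 2.27 + 2.43379/(2.27 × 7.76) = 2.27 + 0.138164 = 2.40816 m along the plane.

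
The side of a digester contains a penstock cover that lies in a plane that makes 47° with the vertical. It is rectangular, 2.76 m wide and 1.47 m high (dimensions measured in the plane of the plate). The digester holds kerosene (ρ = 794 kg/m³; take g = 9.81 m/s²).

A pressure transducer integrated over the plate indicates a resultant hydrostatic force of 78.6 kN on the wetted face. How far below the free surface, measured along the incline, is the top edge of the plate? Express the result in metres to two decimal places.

y_top ≈ 2.91 m

γ = ρg = 794 × 9.81 / 1000 = 7.78914 kN/m³.
A = 2.76 × 1.47 = 4.0572 m².
From F = γ·h_c·A, the centroid depth is h_c = 78.6/(7.78914 × 4.0572) = 2.48718 m.
The plate makes 47° with the vertical, i.e. θ = 90° − 47° = 43° to the horizontal. Measuring y along the incline from the free-surface line, vertical depth h = y·sinθ with sinθ = 0.681998.
Along the incline, y_c = h_c/sinθ = 2.48718/0.681998 = 3.6469 m.
The centroid lies 1.47/2 = 0.735 m below the top edge, so the top edge sits at y_top = 3.6469 − 0.735 = 2.9119 m along the incline.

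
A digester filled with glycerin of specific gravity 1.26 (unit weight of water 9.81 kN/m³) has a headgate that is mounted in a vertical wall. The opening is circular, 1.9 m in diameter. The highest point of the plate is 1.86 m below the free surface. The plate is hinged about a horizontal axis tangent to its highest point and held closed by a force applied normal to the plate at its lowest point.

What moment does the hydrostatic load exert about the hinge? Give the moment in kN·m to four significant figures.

M ≈ 101.5 kN·m

γ = 1.26 × 9.81 = 12.3606 kN/m³.
The centroid is at the centre, 0.95 m below the top of the plate, so the centroid depth is h_c = 1.86 + 0.95 = 2.81 m.
A = π(0.95)² = 2.83529 m².
Resultant F = γ·h_c·A = 12.3606 × 2.81 × 2.83529 = 98.4789 kN.
I_c = πr⁴/4 = π × 0.95⁴/4 = 0.639712 m⁴.
Centre of pressure: y_p = y_c + I_c/(y_c·A) = 2.81 + 0.639712/(2.81 × 2.83529) = 2.81 + 0.0802936 = 2.89029 m along the plane.
The resultant acts 0.95 + 0.0802936 = 1.03029 m (along the plate) below the hinge at the top edge, so the moment about the hinge is M = F × 1.03029 = 98.4789 × 1.03029 = 101.462 kN·m.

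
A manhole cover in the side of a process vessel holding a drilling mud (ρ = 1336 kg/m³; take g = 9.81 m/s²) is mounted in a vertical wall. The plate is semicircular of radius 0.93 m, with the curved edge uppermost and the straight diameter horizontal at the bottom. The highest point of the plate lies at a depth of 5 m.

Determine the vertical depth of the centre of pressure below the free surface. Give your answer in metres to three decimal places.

γ = ρg = 1336 × 9.81 / 1000 = 13.10616 kN/m³.
The centroid lies 4r/(3π) = 0.394704 m above the diameter, so r − 4r/(3π) = 0.93 − 0.394704 = 0.535296 m below the topmost point, so the centroid depth is h_c = 5 + 0.535296 = 5.5353 m.
A = πr²/2 = π × 0.93²/2 = 1.35858 m².
Resultant F = γ·h_c·A = 13.10616 × 5.5353 × 1.35858 = 98.5603 kN.
I_c = (π/8 − 8/(9π))·r⁴ = 0.109757 × 0.93⁴ = 0.0821039 m⁴.
Centre of pressure: y_p = y_c + I_c/(y_c·A) = 5.5353 + 0.0821039/(5.5353 × 1.35858) = 5.5353 + 0.0109179 = 5.54622 m along the plane.

h_p = 5.546 m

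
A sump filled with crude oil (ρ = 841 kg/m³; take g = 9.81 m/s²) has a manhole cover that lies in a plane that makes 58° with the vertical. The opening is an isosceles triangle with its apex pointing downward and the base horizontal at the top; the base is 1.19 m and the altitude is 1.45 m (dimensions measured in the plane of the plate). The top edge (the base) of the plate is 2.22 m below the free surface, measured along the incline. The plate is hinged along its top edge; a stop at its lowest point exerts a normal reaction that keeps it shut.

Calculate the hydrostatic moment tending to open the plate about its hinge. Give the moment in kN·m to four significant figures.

γ = ρg = 841 × 9.81 / 1000 = 8.25021 kN/m³.
The plate makes 58° with the vertical, i.e. θ = 90° − 58° = 32° to the horizontal. Measuring y along the incline from the free-surface line, vertical depth h = y·sinθ with sinθ = 0.529919.
With the apex down, the centroid sits h/3 = 1.45/3 = 0.483333 m below the base (the top edge), so y_c = 2.22 + 0.483333 = 2.70333 m and h_c = 2.70333 × 0.529919 = 1.43255 m.
A = ½ × 1.19 × 1.45 = 0.86275 m².
Resultant F = γ·h_c·A = 8.25021 × 1.43255 × 0.86275 = 10.1967 kN.
I_c = b·h³/36 = 1.19 × 1.45³/36 = 0.100774 m⁴.
Centre of pressure: y_p = y_c + I_c/(y_c·A) = 2.70333 + 0.100774/(2.70333 × 0.86275) = 2.70333 + 0.043208 = 2.74654 m along the plane.
The resultant acts 0.483333 + 0.043208 = 0.526541 m (along the plate) below the hinge at the top edge, so the moment about the hinge is M = F × 0.526541 = 10.1967 × 0.526541 = 5.36898 kN·m.

M ≈ 5.369 kN·m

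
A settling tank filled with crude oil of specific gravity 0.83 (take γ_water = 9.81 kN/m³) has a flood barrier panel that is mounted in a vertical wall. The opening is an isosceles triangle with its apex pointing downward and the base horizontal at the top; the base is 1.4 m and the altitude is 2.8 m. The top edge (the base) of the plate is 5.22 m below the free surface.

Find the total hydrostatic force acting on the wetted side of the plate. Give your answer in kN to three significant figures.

γ = 0.83 × 9.81 = 8.1423 kN/m³.
With the apex down, the centroid sits h/3 = 2.8/3 = 0.933333 m below the base (the top edge), so the centroid depth is h_c = 5.22 + 0.933333 = 6.15333 m.
A = ½ × 1.4 × 2.8 = 1.96 m².
Resultant F = γ·h_c·A = 8.1423 × 6.15333 × 1.96 = 98.2004 kN.

F ≈ 98.2 kN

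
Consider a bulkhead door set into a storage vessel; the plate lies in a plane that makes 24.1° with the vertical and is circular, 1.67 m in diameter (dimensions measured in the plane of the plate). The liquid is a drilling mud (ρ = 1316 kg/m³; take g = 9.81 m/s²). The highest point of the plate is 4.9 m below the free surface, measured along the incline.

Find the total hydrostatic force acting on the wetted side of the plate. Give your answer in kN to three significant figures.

F ≈ 148 kN

γ = ρg = 1316 × 9.81 / 1000 = 12.90996 kN/m³.
The plate makes 24.1° with the vertical, i.e. θ = 90° − 24.1° = 65.9° to the horizontal. Measuring y along the incline from the free-surface line, vertical depth h = y·sinθ with sinθ = 0.912834.
The centroid is at the centre, 0.835 m below the top of the plate, so y_c = 4.9 + 0.835 = 5.735 m and h_c = 5.735 × 0.912834 = 5.2351 m.
A = π(0.835)² = 2.1904 m².
Resultant F = γ·h_c·A = 12.90996 × 5.2351 × 2.1904 = 148.038 kN.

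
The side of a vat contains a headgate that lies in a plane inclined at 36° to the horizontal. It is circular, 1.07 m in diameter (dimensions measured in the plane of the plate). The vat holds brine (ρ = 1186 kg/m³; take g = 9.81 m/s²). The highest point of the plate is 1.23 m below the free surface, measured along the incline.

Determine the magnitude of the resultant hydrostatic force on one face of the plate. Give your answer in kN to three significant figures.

F ≈ 10.9 kN

γ = ρg = 1186 × 9.81 / 1000 = 11.63466 kN/m³.
Let θ = 36° be the plate's angle to the horizontal; measure y along the incline from where the plane meets the free surface. Vertical depth h = y·sinθ with sinθ = 0.587785.
The centroid is at the centre, 0.535 m below the top of the plate, so y_c = 1.23 + 0.535 = 1.765 m and h_c = 1.765 × 0.587785 = 1.03744 m.
A = π(0.535)² = 0.899202 m².
Resultant F = γ·h_c·A = 11.63466 × 1.03744 × 0.899202 = 10.8536 kN.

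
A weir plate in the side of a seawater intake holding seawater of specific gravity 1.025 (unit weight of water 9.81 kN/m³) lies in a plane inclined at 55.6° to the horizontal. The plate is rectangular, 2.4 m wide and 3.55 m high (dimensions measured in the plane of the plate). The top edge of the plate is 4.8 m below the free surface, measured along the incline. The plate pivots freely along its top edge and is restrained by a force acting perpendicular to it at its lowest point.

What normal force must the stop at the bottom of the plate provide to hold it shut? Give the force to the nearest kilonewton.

P ≈ 253 kN

γ = 1.025 × 9.81 = 10.05525 kN/m³.
Let θ = 55.6° be the plate's angle to the horizontal; measure y along the incline from where the plane meets the free surface. Vertical depth h = y·sinθ with sinθ = 0.825113.
The centroid lies 3.55/2 = 1.775 m below the top edge, so y_c = 4.8 + 1.775 = 6.575 m and h_c = 6.575 × 0.825113 = 5.42512 m.
A = 2.4 × 3.55 = 8.52 m².
Resultant F = γ·h_c·A = 10.05525 × 5.42512 × 8.52 = 464.774 kN.
I_c = b·h³/12 = 2.4 × 3.55³/12 = 8.94777 m⁴.
Centre of pressure: y_p = y_c + I_c/(y_c·A) = 6.575 + 8.94777/(6.575 × 8.52) = 6.575 + 0.159727 = 6.73473 m along the plane.
The resultant acts 1.775 + 0.159727 = 1.93473 m (along the plate) below the hinge at the top edge, so the moment about the hinge is M = F × 1.93473 = 464.774 × 1.93473 = 899.212 kN·m.
A normal force at the bottom, 3.55 m from the hinge, must supply this moment: P = 899.212/3.55 = 253.299 kN.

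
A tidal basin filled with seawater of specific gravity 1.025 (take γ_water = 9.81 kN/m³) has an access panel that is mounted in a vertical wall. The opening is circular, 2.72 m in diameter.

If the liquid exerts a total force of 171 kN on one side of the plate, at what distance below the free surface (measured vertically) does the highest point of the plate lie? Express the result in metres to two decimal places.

d_top ≈ 1.57 m

γ = 1.025 × 9.81 = 10.05525 kN/m³.
A = π(1.36)² = 5.81069 m².
From F = γ·h_c·A, the centroid depth is h_c = 171/(10.05525 × 5.81069) = 2.92668 m.
The centroid is at the centre, 1.36 m below the top of the plate, so the highest point sits at h_top = 2.92668 − 1.36 = 1.56668 m below the surface.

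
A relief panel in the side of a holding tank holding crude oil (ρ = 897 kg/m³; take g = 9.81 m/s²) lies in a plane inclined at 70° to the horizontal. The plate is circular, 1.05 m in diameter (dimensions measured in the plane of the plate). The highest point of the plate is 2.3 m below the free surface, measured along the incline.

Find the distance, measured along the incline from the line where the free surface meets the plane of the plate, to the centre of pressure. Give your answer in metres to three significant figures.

y_p = 2.85 m

γ = ρg = 897 × 9.81 / 1000 = 8.79957 kN/m³.
Let θ = 70° be the plate's angle to the horizontal; measure y along the incline from where the plane meets the free surface. Vertical depth h = y·sinθ with sinθ = 0.939693.
The centroid is at the centre, 0.525 m below the top of the plate, so y_c = 2.3 + 0.525 = 2.825 m and h_c = 2.825 × 0.939693 = 2.65463 m.
A = π(0.525)² = 0.865901 m².
Resultant F = γ·h_c·A = 8.79957 × 2.65463 × 0.865901 = 20.2271 kN.
I_c = πr⁴/4 = π × 0.525⁴/4 = 0.059666 m⁴.
Centre of pressure: y_p = y_c + I_c/(y_c·A) = 2.825 + 0.059666/(2.825 × 0.865901) = 2.825 + 0.0243916 = 2.84939 m along the plane.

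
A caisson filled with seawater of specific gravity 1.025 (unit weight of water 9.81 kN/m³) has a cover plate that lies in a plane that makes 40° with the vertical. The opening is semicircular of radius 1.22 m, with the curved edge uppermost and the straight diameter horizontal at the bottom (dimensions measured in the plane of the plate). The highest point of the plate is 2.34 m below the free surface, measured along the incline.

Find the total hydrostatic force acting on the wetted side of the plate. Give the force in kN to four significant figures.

F ≈ 54.79 kN

γ = 1.025 × 9.81 = 10.05525 kN/m³.
The plate makes 40° with the vertical, i.e. θ = 90° − 40° = 50° to the horizontal. Measuring y along the incline from the free-surface line, vertical depth h = y·sinθ with sinθ = 0.766044.
The centroid lies 4r/(3π) = 0.517784 m above the diameter, so r − 4r/(3π) = 1.22 − 0.517784 = 0.702216 m below the topmost point, so y_c = 2.34 + 0.702216 = 3.04222 m and h_c = 3.04222 × 0.766044 = 2.33047 m.
A = πr²/2 = π × 1.22²/2 = 2.33797 m².
Resultant F = γ·h_c·A = 10.05525 × 2.33047 × 2.33797 = 54.7867 kN.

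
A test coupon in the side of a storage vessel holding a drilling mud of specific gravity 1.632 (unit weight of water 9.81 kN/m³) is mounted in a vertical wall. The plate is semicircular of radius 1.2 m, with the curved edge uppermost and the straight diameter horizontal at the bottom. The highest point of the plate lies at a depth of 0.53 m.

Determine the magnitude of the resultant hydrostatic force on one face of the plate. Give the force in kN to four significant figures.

F ≈ 44.21 kN

γ = 1.632 × 9.81 = 16.00992 kN/m³.
The centroid lies 4r/(3π) = 0.509296 m above the diameter, so r − 4r/(3π) = 1.2 − 0.509296 = 0.690704 m below the topmost point, so the centroid depth is h_c = 0.53 + 0.690704 = 1.2207 m.
A = πr²/2 = π × 1.2²/2 = 2.26195 m².
Resultant F = γ·h_c·A = 16.00992 × 1.2207 × 2.26195 = 44.206 kN.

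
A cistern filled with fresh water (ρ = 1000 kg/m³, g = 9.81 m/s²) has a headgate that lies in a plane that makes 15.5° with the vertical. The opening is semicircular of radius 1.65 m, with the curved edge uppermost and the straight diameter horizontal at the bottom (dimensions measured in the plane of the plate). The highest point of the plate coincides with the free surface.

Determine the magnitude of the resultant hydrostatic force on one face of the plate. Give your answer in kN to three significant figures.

F ≈ 38.4 kN

γ = ρg = 1000 × 9.81 = 9810 N/m³ = 9.81 kN/m³.
The plate makes 15.5° with the vertical, i.e. θ = 90° − 15.5° = 74.5° to the horizontal. Measuring y along the incline from the free-surface line, vertical depth h = y·sinθ with sinθ = 0.963630.
The centroid lies 4r/(3π) = 0.700282 m above the diameter, so r − 4r/(3π) = 1.65 − 0.700282 = 0.949718 m below the topmost point, so y_c = 0.949718 m and h_c = 0.949718 × 0.963630 = 0.915177 m.
A = πr²/2 = π × 1.65²/2 = 4.27649 m².
Resultant F = γ·h_c·A = 9.81 × 0.915177 × 4.27649 = 38.3938 kN.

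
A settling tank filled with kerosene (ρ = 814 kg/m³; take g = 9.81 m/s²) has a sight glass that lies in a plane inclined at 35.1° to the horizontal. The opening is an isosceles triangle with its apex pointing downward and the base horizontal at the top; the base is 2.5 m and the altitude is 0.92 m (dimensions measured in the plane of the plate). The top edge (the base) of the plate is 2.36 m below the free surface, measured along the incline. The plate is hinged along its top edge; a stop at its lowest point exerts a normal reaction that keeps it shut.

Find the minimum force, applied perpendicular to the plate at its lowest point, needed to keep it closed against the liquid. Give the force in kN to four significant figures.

γ = ρg = 814 × 9.81 / 1000 = 7.98534 kN/m³.
Let θ = 35.1° be the plate's angle to the horizontal; measure y along the incline from where the plane meets the free surface. Vertical depth h = y·sinθ with sinθ = 0.575005.
With the apex down, the centroid sits h/3 = 0.92/3 = 0.306667 m below the base (the top edge), so y_c = 2.36 + 0.306667 = 2.66667 m and h_c = 2.66667 × 0.575005 = 1.53335 m.
A = ½ × 2.5 × 0.92 = 1.15 m².
Resultant F = γ·h_c·A = 7.98534 × 1.53335 × 1.15 = 14.081 kN.
I_c = b·h³/36 = 2.5 × 0.92³/36 = 0.0540756 m⁴.
Centre of pressure: y_p = y_c + I_c/(y_c·A) = 2.66667 + 0.0540756/(2.66667 × 1.15) = 2.66667 + 0.0176333 = 2.6843 m along the plane.
The resultant acts 0.306667 + 0.0176333 = 0.3243 m (along the plate) below the hinge at the top edge, so the moment about the hinge is M = F × 0.3243 = 14.081 × 0.3243 = 4.56647 kN·m.
A normal force at the bottom, 0.92 m from the hinge, must supply this moment: P = 4.56647/0.92 = 4.96355 kN.

P ≈ 4.964 kN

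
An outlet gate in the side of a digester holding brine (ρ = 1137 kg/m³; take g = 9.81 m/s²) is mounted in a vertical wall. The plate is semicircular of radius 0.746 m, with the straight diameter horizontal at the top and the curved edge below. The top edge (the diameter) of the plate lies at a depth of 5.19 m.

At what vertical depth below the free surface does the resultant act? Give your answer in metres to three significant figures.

h_p = 5.51 m

γ = ρg = 1137 × 9.81 / 1000 = 11.15397 kN/m³.
The centroid of a semicircle lies 4r/(3π) = 0.316612 m from the diameter, here below the top edge, so the centroid depth is h_c = 5.19 + 0.316612 = 5.50661 m.
A = πr²/2 = π × 0.746²/2 = 0.874173 m².
Resultant F = γ·h_c·A = 11.15397 × 5.50661 × 0.874173 = 53.6922 kN.
I_c = (π/8 − 8/(9π))·r⁴ = 0.109757 × 0.746⁴ = 0.0339928 m⁴.
Centre of pressure: y_p = y_c + I_c/(y_c·A) = 5.50661 + 0.0339928/(5.50661 × 0.874173) = 5.50661 + 0.00706163 = 5.51367 m along the plane.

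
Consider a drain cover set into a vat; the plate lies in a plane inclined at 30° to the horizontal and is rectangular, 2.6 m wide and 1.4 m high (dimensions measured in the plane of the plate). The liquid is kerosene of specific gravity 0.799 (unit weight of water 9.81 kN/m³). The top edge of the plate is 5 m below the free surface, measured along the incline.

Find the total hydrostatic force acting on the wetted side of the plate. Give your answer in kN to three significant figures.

F ≈ 81.3 kN

γ = 0.799 × 9.81 = 7.83819 kN/m³.
Let θ = 30° be the plate's angle to the horizontal; measure y along the incline from where the plane meets the free surface. Vertical depth h = y·sinθ with sinθ = 0.500000.
The centroid lies 1.4/2 = 0.7 m below the top edge, so y_c = 5 + 0.7 = 5.7 m and h_c = 5.7 × 0.500000 = 2.85 m.
A = 2.6 × 1.4 = 3.64 m².
Resultant F = γ·h_c·A = 7.83819 × 2.85 × 3.64 = 81.3134 kN.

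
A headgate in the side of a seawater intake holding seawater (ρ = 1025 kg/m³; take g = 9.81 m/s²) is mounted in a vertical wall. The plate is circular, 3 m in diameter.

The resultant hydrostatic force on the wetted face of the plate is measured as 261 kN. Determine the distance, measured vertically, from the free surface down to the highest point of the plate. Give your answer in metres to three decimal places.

γ = ρg = 1025 × 9.81 / 1000 = 10.05525 kN/m³.
A = π(1.5)² = 7.06858 m².
From F = γ·h_c·A, the centroid depth is h_c = 261/(10.05525 × 7.06858) = 3.67211 m.
The centroid is at the centre, 1.5 m below the top of the plate, so the highest point sits at h_top = 3.67211 − 1.5 = 2.17211 m below the surface.

d_top ≈ 2.172 m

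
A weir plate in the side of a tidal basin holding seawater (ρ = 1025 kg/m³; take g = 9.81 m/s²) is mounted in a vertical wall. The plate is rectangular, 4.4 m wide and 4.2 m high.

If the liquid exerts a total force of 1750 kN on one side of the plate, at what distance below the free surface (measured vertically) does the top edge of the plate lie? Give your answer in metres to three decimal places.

γ = ρg = 1025 × 9.81 / 1000 = 10.05525 kN/m³.
A = 4.4 × 4.2 = 18.48 m².
From F = γ·h_c·A, the centroid depth is h_c = 1750/(10.05525 × 18.48) = 9.41766 m.
The centroid lies 4.2/2 = 2.1 m below the top edge, so the top edge sits at h_top = 9.41766 − 2.1 = 7.31766 m below the surface.

d_top ≈ 7.318 m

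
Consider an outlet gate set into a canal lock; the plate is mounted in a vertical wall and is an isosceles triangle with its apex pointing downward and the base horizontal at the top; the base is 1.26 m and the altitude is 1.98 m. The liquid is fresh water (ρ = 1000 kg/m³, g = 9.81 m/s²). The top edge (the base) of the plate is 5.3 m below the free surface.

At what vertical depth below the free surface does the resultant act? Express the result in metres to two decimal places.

γ = ρg = 1000 × 9.81 = 9810 N/m³ = 9.81 kN/m³.
With the apex down, the centroid sits h/3 = 1.98/3 = 0.66 m below the base (the top edge), so the centroid depth is h_c = 5.3 + 0.66 = 5.96 m.
A = ½ × 1.26 × 1.98 = 1.2474 m².
Resultant F = γ·h_c·A = 9.81 × 5.96 × 1.2474 = 72.9325 kN.
I_c = b·h³/36 = 1.26 × 1.98³/36 = 0.271684 m⁴.
Centre of pressure: y_p = y_c + I_c/(y_c·A) = 5.96 + 0.271684/(5.96 × 1.2474) = 5.96 + 0.0365437 = 5.99654 m along the plane.

h_p = 6.00 m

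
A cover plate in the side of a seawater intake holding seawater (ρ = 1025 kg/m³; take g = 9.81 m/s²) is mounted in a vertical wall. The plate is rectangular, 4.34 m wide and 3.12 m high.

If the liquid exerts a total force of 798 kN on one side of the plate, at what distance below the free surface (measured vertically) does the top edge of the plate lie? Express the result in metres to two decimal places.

d_top ≈ 4.30 m

γ = ρg = 1025 × 9.81 / 1000 = 10.05525 kN/m³.
A = 4.34 × 3.12 = 13.5408 m².
From F = γ·h_c·A, the centroid depth is h_c = 798/(10.05525 × 13.5408) = 5.86092 m.
The centroid lies 3.12/2 = 1.56 m below the top edge, so the top edge sits at h_top = 5.86092 − 1.56 = 4.30092 m below the surface.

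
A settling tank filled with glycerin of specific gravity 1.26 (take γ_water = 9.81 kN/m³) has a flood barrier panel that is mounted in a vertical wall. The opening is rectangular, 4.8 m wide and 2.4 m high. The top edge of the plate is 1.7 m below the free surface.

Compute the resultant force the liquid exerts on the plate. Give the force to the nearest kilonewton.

γ = 1.26 × 9.81 = 12.3606 kN/m³.
The centroid lies 2.4/2 = 1.2 m below the top edge, so the centroid depth is h_c = 1.7 + 1.2 = 2.9 m.
A = 4.8 × 2.4 = 11.52 m².
Resultant F = γ·h_c·A = 12.3606 × 2.9 × 11.52 = 412.943 kN.

F ≈ 413 kN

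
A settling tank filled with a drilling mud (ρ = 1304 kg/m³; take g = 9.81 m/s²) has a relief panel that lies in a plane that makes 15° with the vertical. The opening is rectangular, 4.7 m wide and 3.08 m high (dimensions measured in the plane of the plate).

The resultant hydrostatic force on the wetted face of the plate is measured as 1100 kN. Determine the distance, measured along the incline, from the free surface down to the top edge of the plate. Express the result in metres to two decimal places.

γ = ρg = 1304 × 9.81 / 1000 = 12.79224 kN/m³.
A = 4.7 × 3.08 = 14.476 m².
From F = γ·h_c·A, the centroid depth is h_c = 1100/(12.79224 × 14.476) = 5.94015 m.
The plate makes 15° with the vertical, i.e. θ = 90° − 15° = 75° to the horizontal. Measuring y along the incline from the free-surface line, vertical depth h = y·sinθ with sinθ = 0.965926.
Along the incline, y_c = h_c/sinθ = 5.94015/0.965926 = 6.14969 m.
The centroid lies 3.08/2 = 1.54 m below the top edge, so the top edge sits at y_top = 6.14969 − 1.54 = 4.60969 m along the incline.

y_top ≈ 4.61 m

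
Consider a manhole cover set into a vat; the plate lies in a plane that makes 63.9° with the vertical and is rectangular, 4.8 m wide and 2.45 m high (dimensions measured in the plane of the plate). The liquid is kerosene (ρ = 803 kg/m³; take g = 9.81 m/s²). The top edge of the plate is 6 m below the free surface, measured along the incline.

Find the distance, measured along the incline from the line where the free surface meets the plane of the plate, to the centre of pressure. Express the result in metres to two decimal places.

y_p = 7.29 m

γ = ρg = 803 × 9.81 / 1000 = 7.87743 kN/m³.
The plate makes 63.9° with the vertical, i.e. θ = 90° − 63.9° = 26.1° to the horizontal. Measuring y along the incline from the free-surface line, vertical depth h = y·sinθ with sinθ = 0.439939.
The centroid lies 2.45/2 = 1.225 m below the top edge, so y_c = 6 + 1.225 = 7.225 m and h_c = 7.225 × 0.439939 = 3.17856 m.
A = 4.8 × 2.45 = 11.76 m².
Resultant F = γ·h_c·A = 7.87743 × 3.17856 × 11.76 = 294.457 kN.
I_c = b·h³/12 = 4.8 × 2.45³/12 = 5.88245 m⁴.
Centre of pressure: y_p = y_c + I_c/(y_c·A) = 7.225 + 5.88245/(7.225 × 11.76) = 7.225 + 0.069233 = 7.29423 m along the plane.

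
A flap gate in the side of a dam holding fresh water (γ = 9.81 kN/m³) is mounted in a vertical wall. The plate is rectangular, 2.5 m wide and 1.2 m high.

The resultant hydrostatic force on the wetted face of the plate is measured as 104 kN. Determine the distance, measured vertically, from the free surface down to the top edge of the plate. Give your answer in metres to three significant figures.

γ = 9.81 kN/m³.
A = 2.5 × 1.2 = 3 m².
From F = γ·h_c·A, the centroid depth is h_c = 104/(9.81 × 3) = 3.53381 m.
The centroid lies 1.2/2 = 0.6 m below the top edge, so the top edge sits at h_top = 3.53381 − 0.6 = 2.93381 m below the surface.

d_top ≈ 2.93 m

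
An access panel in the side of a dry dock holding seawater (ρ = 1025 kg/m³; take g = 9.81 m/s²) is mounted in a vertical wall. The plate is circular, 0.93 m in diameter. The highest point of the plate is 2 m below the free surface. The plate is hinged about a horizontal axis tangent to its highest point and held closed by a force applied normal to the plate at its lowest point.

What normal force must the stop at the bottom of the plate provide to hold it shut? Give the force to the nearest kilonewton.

γ = ρg = 1025 × 9.81 / 1000 = 10.05525 kN/m³.
The centroid is at the centre, 0.465 m below the top of the plate, so the centroid depth is h_c = 2 + 0.465 = 2.465 m.
A = π(0.465)² = 0.679291 m².
Resultant F = γ·h_c·A = 10.05525 × 2.465 × 0.679291 = 16.837 kN.
I_c = πr⁴/4 = π × 0.465⁴/4 = 0.0367199 m⁴.
Centre of pressure: y_p = y_c + I_c/(y_c·A) = 2.465 + 0.0367199/(2.465 × 0.679291) = 2.465 + 0.0219295 = 2.48693 m along the plane.
The resultant acts 0.465 + 0.0219295 = 0.48693 m (along the plate) below the hinge at the top edge, so the moment about the hinge is M = F × 0.48693 = 16.837 × 0.48693 = 8.19844 kN·m.
A normal force at the bottom, 0.93 m from the hinge, must supply this moment: P = 8.19844/0.93 = 8.81553 kN.

P ≈ 9 kN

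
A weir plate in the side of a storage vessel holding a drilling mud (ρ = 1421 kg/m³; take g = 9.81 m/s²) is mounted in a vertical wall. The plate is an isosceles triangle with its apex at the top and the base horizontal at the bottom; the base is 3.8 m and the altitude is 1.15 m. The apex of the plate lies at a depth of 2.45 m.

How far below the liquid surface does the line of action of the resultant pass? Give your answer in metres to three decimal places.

h_p = 3.240 m

γ = ρg = 1421 × 9.81 / 1000 = 13.94001 kN/m³.
With the apex up, the centroid sits 2h/3 = 2 × 1.15/3 = 0.766667 m below the apex, so the centroid depth is h_c = 2.45 + 0.766667 = 3.21667 m.
A = ½ × 3.8 × 1.15 = 2.185 m².
Resultant F = γ·h_c·A = 13.94001 × 3.21667 × 2.185 = 97.9763 kN.
I_c = b·h³/36 = 3.8 × 1.15³/36 = 0.160537 m⁴.
Centre of pressure: y_p = y_c + I_c/(y_c·A) = 3.21667 + 0.160537/(3.21667 × 2.185) = 3.21667 + 0.0228411 = 3.23951 m along the plane.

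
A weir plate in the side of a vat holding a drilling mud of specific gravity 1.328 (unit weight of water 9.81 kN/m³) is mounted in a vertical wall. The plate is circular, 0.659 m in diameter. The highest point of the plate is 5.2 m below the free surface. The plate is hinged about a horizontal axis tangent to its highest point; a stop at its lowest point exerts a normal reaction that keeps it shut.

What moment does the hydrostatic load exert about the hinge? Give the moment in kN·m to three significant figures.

M ≈ 8.22 kN·m

γ = 1.328 × 9.81 = 13.02768 kN/m³.
The centroid is at the centre, 0.3295 m below the top of the plate, so the centroid depth is h_c = 5.2 + 0.3295 = 5.5295 m.
A = π(0.3295)² = 0.341083 m².
Resultant F = γ·h_c·A = 13.02768 × 5.5295 × 0.341083 = 24.5704 kN.
I_c = πr⁴/4 = π × 0.3295⁴/4 = 0.00925788 m⁴.
Centre of pressure: y_p = y_c + I_c/(y_c·A) = 5.5295 + 0.00925788/(5.5295 × 0.341083) = 5.5295 + 0.00490869 = 5.53441 m along the plane.
The resultant acts 0.3295 + 0.00490869 = 0.334409 m (along the plate) below the hinge at the top edge, so the moment about the hinge is M = F × 0.334409 = 24.5704 × 0.334409 = 8.21656 kN·m.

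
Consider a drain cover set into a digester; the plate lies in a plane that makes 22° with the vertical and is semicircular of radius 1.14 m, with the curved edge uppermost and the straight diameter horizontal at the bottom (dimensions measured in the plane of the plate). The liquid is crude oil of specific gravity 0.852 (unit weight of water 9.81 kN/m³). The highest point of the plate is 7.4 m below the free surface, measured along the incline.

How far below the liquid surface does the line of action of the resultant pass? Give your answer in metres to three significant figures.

γ = 0.852 × 9.81 = 8.35812 kN/m³.
The plate makes 22° with the vertical, i.e. θ = 90° − 22° = 68° to the horizontal. Measuring y along the incline from the free-surface line, vertical depth h = y·sinθ with sinθ = 0.927184.
The centroid lies 4r/(3π) = 0.483831 m above the diameter, so r − 4r/(3π) = 1.14 − 0.483831 = 0.656169 m below the topmost point, so y_c = 7.4 + 0.656169 = 8.05617 m and h_c = 8.05617 × 0.927184 = 7.46955 m.
A = πr²/2 = π × 1.14²/2 = 2.04141 m².
Resultant F = γ·h_c·A = 8.35812 × 7.46955 × 2.04141 = 127.448 kN.
I_c = (π/8 − 8/(9π))·r⁴ = 0.109757 × 1.14⁴ = 0.185375 m⁴.
Centre of pressure: y_p = y_c + I_c/(y_c·A) = 8.05617 + 0.185375/(8.05617 × 2.04141) = 8.05617 + 0.0112718 = 8.06744 m along the plane.
Vertically, h_p = y_p·sinθ = 8.06744 × 0.927184 = 7.48 m.

h_p = 7.48 m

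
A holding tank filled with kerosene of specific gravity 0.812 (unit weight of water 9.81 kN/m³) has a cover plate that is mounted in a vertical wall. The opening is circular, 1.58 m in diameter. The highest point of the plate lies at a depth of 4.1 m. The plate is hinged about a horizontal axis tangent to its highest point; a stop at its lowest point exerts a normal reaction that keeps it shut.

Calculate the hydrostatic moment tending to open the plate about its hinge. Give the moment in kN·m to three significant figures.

M ≈ 62.8 kN·m

γ = 0.812 × 9.81 = 7.96572 kN/m³.
The centroid is at the centre, 0.79 m below the top of the plate, so the centroid depth is h_c = 4.1 + 0.79 = 4.89 m.
A = π(0.79)² = 1.96067 m².
Resultant F = γ·h_c·A = 7.96572 × 4.89 × 1.96067 = 76.3727 kN.
I_c = πr⁴/4 = π × 0.79⁴/4 = 0.305913 m⁴.
Centre of pressure: y_p = y_c + I_c/(y_c·A) = 4.89 + 0.305913/(4.89 × 1.96067) = 4.89 + 0.0319069 = 4.92191 m along the plane.
The resultant acts 0.79 + 0.0319069 = 0.821907 m (along the plate) below the hinge at the top edge, so the moment about the hinge is M = F × 0.821907 = 76.3727 × 0.821907 = 62.7713 kN·m.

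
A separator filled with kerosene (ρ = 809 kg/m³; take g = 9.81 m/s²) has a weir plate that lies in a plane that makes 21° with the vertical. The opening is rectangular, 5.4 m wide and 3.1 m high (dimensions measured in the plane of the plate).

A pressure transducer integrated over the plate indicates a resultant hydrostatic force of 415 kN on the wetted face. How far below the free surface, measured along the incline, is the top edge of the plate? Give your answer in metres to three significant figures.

y_top ≈ 1.80 m

γ = ρg = 809 × 9.81 / 1000 = 7.93629 kN/m³.
A = 5.4 × 3.1 = 16.74 m².
From F = γ·h_c·A, the centroid depth is h_c = 415/(7.93629 × 16.74) = 3.12374 m.
The plate makes 21° with the vertical, i.e. θ = 90° − 21° = 69° to the horizontal. Measuring y along the incline from the free-surface line, vertical depth h = y·sinθ with sinθ = 0.933580.
Along the incline, y_c = h_c/sinθ = 3.12374/0.933580 = 3.34598 m.
The centroid lies 3.1/2 = 1.55 m below the top edge, so the top edge sits at y_top = 3.34598 − 1.55 = 1.79598 m along the incline.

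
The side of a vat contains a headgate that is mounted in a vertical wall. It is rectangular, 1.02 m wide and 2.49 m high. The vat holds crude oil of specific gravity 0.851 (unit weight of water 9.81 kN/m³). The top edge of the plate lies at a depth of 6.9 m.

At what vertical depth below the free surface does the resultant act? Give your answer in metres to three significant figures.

γ = 0.851 × 9.81 = 8.34831 kN/m³.
The centroid lies 2.49/2 = 1.245 m below the top edge, so the centroid depth is h_c = 6.9 + 1.245 = 8.145 m.
A = 1.02 × 2.49 = 2.5398 m².
Resultant F = γ·h_c·A = 8.34831 × 8.145 × 2.5398 = 172.699 kN.
I_c = b·h³/12 = 1.02 × 2.49³/12 = 1.31225 m⁴.
Centre of pressure: y_p = y_c + I_c/(y_c·A) = 8.145 + 1.31225/(8.145 × 2.5398) = 8.145 + 0.0634346 = 8.20843 m along the plane.

h_p = 8.21 m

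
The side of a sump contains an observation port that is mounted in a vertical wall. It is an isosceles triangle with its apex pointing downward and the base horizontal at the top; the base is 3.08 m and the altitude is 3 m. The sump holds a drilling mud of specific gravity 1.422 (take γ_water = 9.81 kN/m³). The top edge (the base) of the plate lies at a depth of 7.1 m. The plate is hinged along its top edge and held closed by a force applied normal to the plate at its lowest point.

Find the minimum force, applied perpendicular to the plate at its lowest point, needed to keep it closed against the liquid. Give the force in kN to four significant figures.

γ = 1.422 × 9.81 = 13.94982 kN/m³.
With the apex down, the centroid sits h/3 = 3/3 = 1 m below the base (the top edge), so the centroid depth is h_c = 7.1 + 1 = 8.1 m.
A = ½ × 3.08 × 3 = 4.62 m².
Resultant F = γ·h_c·A = 13.94982 × 8.1 × 4.62 = 522.03 kN.
I_c = b·h³/36 = 3.08 × 3³/36 = 2.31 m⁴.
Centre of pressure: y_p = y_c + I_c/(y_c·A) = 8.1 + 2.31/(8.1 × 4.62) = 8.1 + 0.0617284 = 8.16173 m along the plane.
The resultant acts 1 + 0.0617284 = 1.06173 m (along the plate) below the hinge at the top edge, so the moment about the hinge is M = F × 1.06173 = 522.03 × 1.06173 = 554.255 kN·m.
A normal force at the bottom, 3 m from the hinge, must supply this moment: P = 554.255/3 = 184.752 kN.

P ≈ 184.8 kN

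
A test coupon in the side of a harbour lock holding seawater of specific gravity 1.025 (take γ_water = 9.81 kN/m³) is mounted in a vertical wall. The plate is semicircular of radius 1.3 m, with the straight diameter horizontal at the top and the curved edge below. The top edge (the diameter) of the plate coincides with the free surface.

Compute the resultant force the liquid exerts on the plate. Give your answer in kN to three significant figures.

F ≈ 14.7 kN

γ = 1.025 × 9.81 = 10.05525 kN/m³.
The centroid of a semicircle lies 4r/(3π) = 0.551737 m from the diameter, here below the top edge, so the centroid depth is h_c = 0.551737 m.
A = πr²/2 = π × 1.3²/2 = 2.65465 m².
Resultant F = γ·h_c·A = 10.05525 × 0.551737 × 2.65465 = 14.7276 kN.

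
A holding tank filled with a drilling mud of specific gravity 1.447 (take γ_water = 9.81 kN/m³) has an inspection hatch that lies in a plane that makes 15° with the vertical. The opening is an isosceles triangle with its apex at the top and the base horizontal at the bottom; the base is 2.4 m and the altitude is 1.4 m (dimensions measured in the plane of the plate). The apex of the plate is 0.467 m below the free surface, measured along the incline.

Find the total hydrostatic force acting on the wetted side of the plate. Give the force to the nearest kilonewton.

F ≈ 32 kN

γ = 1.447 × 9.81 = 14.19507 kN/m³.
The plate makes 15° with the vertical, i.e. θ = 90° − 15° = 75° to the horizontal. Measuring y along the incline from the free-surface line, vertical depth h = y·sinθ with sinθ = 0.965926.
With the apex up, the centroid sits 2h/3 = 2 × 1.4/3 = 0.933333 m below the apex, so y_c = 0.467 + 0.933333 = 1.40033 m and h_c = 1.40033 × 0.965926 = 1.35262 m.
A = ½ × 2.4 × 1.4 = 1.68 m².
Resultant F = γ·h_c·A = 14.19507 × 1.35262 × 1.68 = 32.2569 kN.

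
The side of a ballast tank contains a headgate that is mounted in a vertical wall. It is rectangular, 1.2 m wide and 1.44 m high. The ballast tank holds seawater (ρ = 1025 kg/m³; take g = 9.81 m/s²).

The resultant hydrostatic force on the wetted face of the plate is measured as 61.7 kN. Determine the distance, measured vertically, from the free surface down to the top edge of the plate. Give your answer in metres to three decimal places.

γ = ρg = 1025 × 9.81 / 1000 = 10.05525 kN/m³.
A = 1.2 × 1.44 = 1.728 m².
From F = γ·h_c·A, the centroid depth is h_c = 61.7/(10.05525 × 1.728) = 3.55098 m.
The centroid lies 1.44/2 = 0.72 m below the top edge, so the top edge sits at h_top = 3.55098 − 0.72 = 2.83098 m below the surface.

d_top ≈ 2.831 m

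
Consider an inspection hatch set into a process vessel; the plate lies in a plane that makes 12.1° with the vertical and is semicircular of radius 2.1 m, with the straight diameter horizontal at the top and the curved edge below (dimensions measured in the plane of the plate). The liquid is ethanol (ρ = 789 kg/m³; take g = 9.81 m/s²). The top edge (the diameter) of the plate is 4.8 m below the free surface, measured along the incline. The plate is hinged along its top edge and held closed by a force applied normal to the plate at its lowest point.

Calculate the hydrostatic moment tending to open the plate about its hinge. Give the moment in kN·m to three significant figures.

γ = ρg = 789 × 9.81 / 1000 = 7.74009 kN/m³.
The plate makes 12.1° with the vertical, i.e. θ = 90° − 12.1° = 77.9° to the horizontal. Measuring y along the incline from the free-surface line, vertical depth h = y·sinθ with sinθ = 0.977783.
The centroid of a semicircle lies 4r/(3π) = 0.891268 m from the diameter, here below the top edge, so y_c = 4.8 + 0.891268 = 5.69127 m and h_c = 5.69127 × 0.977783 = 5.56483 m.
A = πr²/2 = π × 2.1²/2 = 6.92721 m².
Resultant F = γ·h_c·A = 7.74009 × 5.56483 × 6.92721 = 298.371 kN.
I_c = (π/8 − 8/(9π))·r⁴ = 0.109757 × 2.1⁴ = 2.13457 m⁴.
Centre of pressure: y_p = y_c + I_c/(y_c·A) = 5.69127 + 2.13457/(5.69127 × 6.92721) = 5.69127 + 0.0541431 = 5.74541 m along the plane.
The resultant acts 0.891268 + 0.0541431 = 0.945411 m (along the plate) below the hinge at the top edge, so the moment about the hinge is M = F × 0.945411 = 298.371 × 0.945411 = 282.083 kN·m.

M ≈ 282 kN·m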